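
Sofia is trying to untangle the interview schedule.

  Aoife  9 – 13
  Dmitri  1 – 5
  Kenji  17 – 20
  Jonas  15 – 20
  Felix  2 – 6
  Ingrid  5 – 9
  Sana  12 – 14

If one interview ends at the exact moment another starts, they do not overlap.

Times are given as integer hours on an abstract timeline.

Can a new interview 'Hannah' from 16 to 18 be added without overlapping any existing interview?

No — it overlaps Jonas, Kenji

Dmitri: ends 5 at or before Hannah starts 16 → clear.
Felix: ends 6 at or before Hannah starts 16 → clear.
Ingrid: ends 9 at or before Hannah starts 16 → clear.
Aoife: ends 13 at or before Hannah starts 16 → clear.
Sana: ends 14 at or before Hannah starts 16 → clear.
Jonas: starts 15 before Hannah ends 18, and ends 20 after Hannah starts 16 → overlap.
Kenji: starts 17 before Hannah ends 18, and ends 20 after Hannah starts 16 → overlap.
Hannah overlaps Jonas, Kenji.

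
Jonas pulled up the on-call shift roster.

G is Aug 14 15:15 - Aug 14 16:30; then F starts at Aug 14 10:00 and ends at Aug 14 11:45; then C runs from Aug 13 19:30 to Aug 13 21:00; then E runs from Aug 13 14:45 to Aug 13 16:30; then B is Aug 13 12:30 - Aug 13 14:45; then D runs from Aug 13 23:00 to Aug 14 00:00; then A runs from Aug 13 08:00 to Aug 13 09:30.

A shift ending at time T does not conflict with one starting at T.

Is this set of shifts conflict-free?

Yes

Sorted by start: A, B, E, C, D, F, G.
B starts after A ends, so A has no further overlaps.
E starts exactly when B ends (back-to-back, no overlap), so B has no further overlaps.
C starts after E ends, so E has no further overlaps.
D starts after C ends, so C has no further overlaps.
F starts after D ends, so D has no further overlaps.
G starts after F ends.
Every pair is clear; the schedule has no overlaps.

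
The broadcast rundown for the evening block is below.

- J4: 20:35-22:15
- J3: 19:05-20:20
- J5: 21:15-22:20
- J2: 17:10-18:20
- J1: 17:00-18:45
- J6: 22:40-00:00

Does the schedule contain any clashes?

Yes

Sorted by start: J1, J2, J3, J4, J5, J6.
J2 starts before J1 ends → J1 and J2 overlap.
That's a conflict, so the schedule is not conflict-free.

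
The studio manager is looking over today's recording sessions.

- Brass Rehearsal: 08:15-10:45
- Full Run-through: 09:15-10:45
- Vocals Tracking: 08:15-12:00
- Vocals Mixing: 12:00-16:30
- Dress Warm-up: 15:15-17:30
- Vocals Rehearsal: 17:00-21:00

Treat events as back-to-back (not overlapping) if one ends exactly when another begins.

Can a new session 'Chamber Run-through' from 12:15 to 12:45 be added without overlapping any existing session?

Vocals Tracking: ends 12:00 at or before Chamber Run-through starts 12:15 → clear.
Brass Rehearsal: ends 10:45 at or before Chamber Run-through starts 12:15 → clear.
Full Run-through: ends 10:45 at or before Chamber Run-through starts 12:15 → clear.
Vocals Mixing: starts 12:00 before Chamber Run-through ends 12:45, and ends 16:30 after Chamber Run-through starts 12:15 → overlap.
Dress Warm-up: starts 15:15 at or after Chamber Run-through ends 12:45 → clear.
Vocals Rehearsal: starts 17:00 at or after Chamber Run-through ends 12:45 → clear.
Chamber Run-through overlaps Vocals Mixing.

No — it overlaps Vocals Mixing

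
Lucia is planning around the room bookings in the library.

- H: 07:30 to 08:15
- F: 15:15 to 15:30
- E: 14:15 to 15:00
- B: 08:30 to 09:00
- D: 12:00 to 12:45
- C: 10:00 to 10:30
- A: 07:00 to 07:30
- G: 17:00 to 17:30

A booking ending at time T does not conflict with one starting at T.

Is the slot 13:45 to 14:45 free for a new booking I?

No — it overlaps E

A: ends 07:30 at or before I starts 13:45 → clear.
H: ends 08:15 at or before I starts 13:45 → clear.
B: ends 09:00 at or before I starts 13:45 → clear.
C: ends 10:30 at or before I starts 13:45 → clear.
D: ends 12:45 at or before I starts 13:45 → clear.
E: starts 14:15 before I ends 14:45, and ends 15:00 after I starts 13:45 → overlap.
F: starts 15:15 at or after I ends 14:45 → clear.
G: starts 17:00 at or after I ends 14:45 → clear.
I overlaps E.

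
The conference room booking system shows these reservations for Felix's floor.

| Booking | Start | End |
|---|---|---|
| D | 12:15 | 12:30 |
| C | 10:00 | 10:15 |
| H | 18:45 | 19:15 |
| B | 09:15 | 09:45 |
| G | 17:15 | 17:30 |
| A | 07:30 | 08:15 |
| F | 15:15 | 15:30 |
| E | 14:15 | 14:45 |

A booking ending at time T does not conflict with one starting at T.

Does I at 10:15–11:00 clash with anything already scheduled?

A: ends 08:15 at or before I starts 10:15 → clear.
B: ends 09:45 at or before I starts 10:15 → clear.
C: ends 10:15 at or before I starts 10:15 → clear.
D: starts 12:15 at or after I ends 11:00 → clear.
E: starts 14:15 at or after I ends 11:00 → clear.
F: starts 15:15 at or after I ends 11:00 → clear.
G: starts 17:15 at or after I ends 11:00 → clear.
H: starts 18:45 at or after I ends 11:00 → clear.

No — it doesn't clash with anything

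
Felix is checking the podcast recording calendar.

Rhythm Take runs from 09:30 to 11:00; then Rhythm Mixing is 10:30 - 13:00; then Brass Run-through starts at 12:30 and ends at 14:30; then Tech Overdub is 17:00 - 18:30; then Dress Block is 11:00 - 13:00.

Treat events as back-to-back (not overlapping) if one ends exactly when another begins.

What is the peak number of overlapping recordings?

3

Sweep the timeline, counting +1 at each start and −1 at each end (ends before starts at a tie):
09:30 start Rhythm Take → 1
10:30 start Rhythm Mixing → 2
11:00 end Rhythm Take → 1
11:00 start Dress Block → 2
12:30 start Brass Run-through → 3
13:00 end Dress Block → 2
13:00 end Rhythm Mixing → 1
14:30 end Brass Run-through → 0
17:00 start Tech Overdub → 1
18:30 end Tech Overdub → 0
Peak is 3, at 12:30 (Brass Run-through, Dress Block, Rhythm Mixing).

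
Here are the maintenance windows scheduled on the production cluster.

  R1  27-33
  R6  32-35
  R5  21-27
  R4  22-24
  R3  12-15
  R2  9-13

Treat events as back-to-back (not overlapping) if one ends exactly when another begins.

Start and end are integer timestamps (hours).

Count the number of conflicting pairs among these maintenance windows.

3

Sorted by start: R2, R3, R5, R4, R1, R6.
R3 starts before R2 ends → R2 and R3 overlap.
R5 starts after R2 ends, so nothing later overlaps R2 either.
R5 starts after R3 ends, so nothing later overlaps R3 either.
R4 starts before R5 ends → R5 and R4 overlap.
R1 starts exactly when R5 ends (back-to-back, no overlap), so nothing later overlaps R5 either.
R1 starts after R4 ends, so nothing later overlaps R4 either.
R6 starts before R1 ends → R1 and R6 overlap.
Overlapping pairs: R1 & R6, R2 & R3, R4 & R5 — 3 in total.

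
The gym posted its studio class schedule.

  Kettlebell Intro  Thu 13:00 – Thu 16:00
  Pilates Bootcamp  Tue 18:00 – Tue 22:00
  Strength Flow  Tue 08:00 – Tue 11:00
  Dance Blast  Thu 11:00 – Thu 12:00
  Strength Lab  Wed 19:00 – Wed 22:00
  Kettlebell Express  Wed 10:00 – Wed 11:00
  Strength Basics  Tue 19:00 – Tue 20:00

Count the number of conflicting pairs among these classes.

1

Sorted by start: Strength Flow, Pilates Bootcamp, Strength Basics, Kettlebell Express, Strength Lab, Dance Blast, Kettlebell Intro.
Pilates Bootcamp starts after Strength Flow ends, so nothing later overlaps Strength Flow either.
Strength Basics starts before Pilates Bootcamp ends → Pilates Bootcamp and Strength Basics overlap.
Kettlebell Express starts after Pilates Bootcamp ends, so nothing later overlaps Pilates Bootcamp either.
Kettlebell Express starts after Strength Basics ends, so nothing later overlaps Strength Basics either.
Strength Lab starts after Kettlebell Express ends, so nothing later overlaps Kettlebell Express either.
Dance Blast starts after Strength Lab ends, so nothing later overlaps Strength Lab either.
Kettlebell Intro starts after Dance Blast ends.
Overlapping pairs: Pilates Bootcamp & Strength Basics — 1 in total.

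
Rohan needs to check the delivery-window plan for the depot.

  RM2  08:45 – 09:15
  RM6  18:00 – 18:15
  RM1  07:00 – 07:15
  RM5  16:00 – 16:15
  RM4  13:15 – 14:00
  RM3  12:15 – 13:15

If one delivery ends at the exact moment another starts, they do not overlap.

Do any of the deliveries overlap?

No

Sorted by start: RM1, RM2, RM3, RM4, RM5, RM6.
RM2 starts after RM1 ends, so nothing later overlaps RM1 either.
RM3 starts after RM2 ends, so nothing later overlaps RM2 either.
RM4 starts exactly when RM3 ends (back-to-back, no overlap), so nothing later overlaps RM3 either.
RM5 starts after RM4 ends, so nothing later overlaps RM4 either.
RM6 starts after RM5 ends.
Every pair is clear; the schedule has no overlaps.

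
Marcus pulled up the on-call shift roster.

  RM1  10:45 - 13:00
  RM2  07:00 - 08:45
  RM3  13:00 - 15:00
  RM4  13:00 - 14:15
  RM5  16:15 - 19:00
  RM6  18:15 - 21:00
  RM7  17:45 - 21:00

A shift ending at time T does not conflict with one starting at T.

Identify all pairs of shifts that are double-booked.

RM3 & RM4, RM5 & RM6, RM5 & RM7, RM6 & RM7

Check each pair: they overlap iff neither finishes before the other starts.
Sorted by start: RM2, RM1, RM3, RM4, RM5, RM7, RM6.
RM1 starts after RM2 ends; RM2 is clear from here.
RM3 starts exactly when RM1 ends (back-to-back, no overlap); RM1 is clear from here.
RM4 starts before RM3 ends → RM3 and RM4 overlap.
RM5 starts after RM3 ends; RM3 is clear from here.
RM5 starts after RM4 ends; RM4 is clear from here.
RM7 starts before RM5 ends → RM5 and RM7 overlap.
RM6 starts before RM5 ends → RM5 and RM6 overlap.
RM6 starts before RM7 ends → RM7 and RM6 overlap.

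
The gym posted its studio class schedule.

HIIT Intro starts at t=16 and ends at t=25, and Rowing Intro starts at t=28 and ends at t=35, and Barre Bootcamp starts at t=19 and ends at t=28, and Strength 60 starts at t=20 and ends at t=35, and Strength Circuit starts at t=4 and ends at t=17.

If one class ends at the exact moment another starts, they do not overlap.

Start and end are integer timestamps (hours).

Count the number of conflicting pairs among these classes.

Check each pair: they overlap iff neither finishes before the other starts.
Sorted by start: Strength Circuit, HIIT Intro, Barre Bootcamp, Strength 60, Rowing Intro.
HIIT Intro starts before Strength Circuit ends → Strength Circuit and HIIT Intro overlap.
Barre Bootcamp starts after Strength Circuit ends, so Strength Circuit has no further overlaps.
Barre Bootcamp starts before HIIT Intro ends → HIIT Intro and Barre Bootcamp overlap.
Strength 60 starts before HIIT Intro ends → HIIT Intro and Strength 60 overlap.
Rowing Intro starts after HIIT Intro ends.
Strength 60 starts before Barre Bootcamp ends → Barre Bootcamp and Strength 60 overlap.
Rowing Intro starts exactly when Barre Bootcamp ends (back-to-back, no overlap).
Rowing Intro starts before Strength 60 ends → Strength 60 and Rowing Intro overlap.
Overlapping pairs: Barre Bootcamp & HIIT Intro, Barre Bootcamp & Strength 60, HIIT Intro & Strength 60, HIIT Intro & Strength Circuit, Rowing Intro & Strength 60 — 5 in total.

5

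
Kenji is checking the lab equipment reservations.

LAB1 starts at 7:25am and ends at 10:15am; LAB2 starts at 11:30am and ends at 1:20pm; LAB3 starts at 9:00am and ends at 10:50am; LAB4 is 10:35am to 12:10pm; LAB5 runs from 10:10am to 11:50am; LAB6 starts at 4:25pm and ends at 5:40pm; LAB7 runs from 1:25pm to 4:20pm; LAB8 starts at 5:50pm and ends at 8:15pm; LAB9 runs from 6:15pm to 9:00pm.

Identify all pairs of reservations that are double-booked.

Sorted by start: LAB1, LAB3, LAB5, LAB4, LAB2, LAB7, LAB6, LAB8, LAB9.
LAB3 starts before LAB1 ends → LAB1 and LAB3 overlap.
LAB5 starts before LAB1 ends → LAB1 and LAB5 overlap.
LAB4 starts after LAB1 ends, so LAB1 has no further overlaps.
LAB5 starts before LAB3 ends → LAB3 and LAB5 overlap.
LAB4 starts before LAB3 ends → LAB3 and LAB4 overlap.
LAB2 starts after LAB3 ends, so LAB3 has no further overlaps.
LAB4 starts before LAB5 ends → LAB5 and LAB4 overlap.
LAB2 starts before LAB5 ends → LAB5 and LAB2 overlap.
LAB7 starts after LAB5 ends, so LAB5 has no further overlaps.
LAB2 starts before LAB4 ends → LAB4 and LAB2 overlap.
LAB7 starts after LAB4 ends, so LAB4 has no further overlaps.
LAB7 starts after LAB2 ends, so LAB2 has no further overlaps.
LAB6 starts after LAB7 ends, so LAB7 has no further overlaps.
LAB8 starts after LAB6 ends, so LAB6 has no further overlaps.
LAB9 starts before LAB8 ends → LAB8 and LAB9 overlap.

LAB1 & LAB3, LAB1 & LAB5, LAB2 & LAB4, LAB2 & LAB5, LAB3 & LAB4, LAB3 & LAB5, LAB4 & LAB5, LAB8 & LAB9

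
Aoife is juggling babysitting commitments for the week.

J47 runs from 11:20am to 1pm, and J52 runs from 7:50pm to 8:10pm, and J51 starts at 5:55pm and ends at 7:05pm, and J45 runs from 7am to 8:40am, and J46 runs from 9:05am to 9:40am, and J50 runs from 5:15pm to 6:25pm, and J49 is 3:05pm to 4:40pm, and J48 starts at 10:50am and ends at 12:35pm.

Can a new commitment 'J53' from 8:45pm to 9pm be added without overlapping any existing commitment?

J45: ends 8:40am at or before J53 starts 8:45pm → clear.
J46: ends 9:40am at or before J53 starts 8:45pm → clear.
J48: ends 12:35pm at or before J53 starts 8:45pm → clear.
J47: ends 1pm at or before J53 starts 8:45pm → clear.
J49: ends 4:40pm at or before J53 starts 8:45pm → clear.
J50: ends 6:25pm at or before J53 starts 8:45pm → clear.
J51: ends 7:05pm at or before J53 starts 8:45pm → clear.
J52: ends 8:10pm at or before J53 starts 8:45pm → clear.

Yes — the slot is free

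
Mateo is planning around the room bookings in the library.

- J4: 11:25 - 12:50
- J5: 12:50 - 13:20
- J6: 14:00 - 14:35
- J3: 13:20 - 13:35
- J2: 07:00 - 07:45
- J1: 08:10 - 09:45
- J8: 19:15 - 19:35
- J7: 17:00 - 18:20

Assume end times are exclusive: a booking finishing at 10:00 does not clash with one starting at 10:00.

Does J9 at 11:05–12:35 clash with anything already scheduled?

J2: ends 07:45 at or before J9 starts 11:05 → clear.
J1: ends 09:45 at or before J9 starts 11:05 → clear.
J4: starts 11:25 before J9 ends 12:35, and ends 12:50 after J9 starts 11:05 → overlap.
J5: starts 12:50 at or after J9 ends 12:35 → clear.
J3: starts 13:20 at or after J9 ends 12:35 → clear.
J6: starts 14:00 at or after J9 ends 12:35 → clear.
J7: starts 17:00 at or after J9 ends 12:35 → clear.
J8: starts 19:15 at or after J9 ends 12:35 → clear.
J9 overlaps J4.

Yes — it overlaps J4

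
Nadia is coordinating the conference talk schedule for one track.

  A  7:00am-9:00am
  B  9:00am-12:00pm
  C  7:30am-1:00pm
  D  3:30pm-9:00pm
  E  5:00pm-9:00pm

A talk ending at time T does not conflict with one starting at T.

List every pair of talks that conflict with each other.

A & C, B & C, D & E

Check each pair: they overlap iff neither finishes before the other starts.
Sorted by start: A, C, B, D, E.
C starts before A ends → A and C overlap.
B starts exactly when A ends (back-to-back, no overlap); A is clear from here.
B starts before C ends → C and B overlap.
D starts after C ends; C is clear from here.
D starts after B ends; B is clear from here.
E starts before D ends → D and E overlap.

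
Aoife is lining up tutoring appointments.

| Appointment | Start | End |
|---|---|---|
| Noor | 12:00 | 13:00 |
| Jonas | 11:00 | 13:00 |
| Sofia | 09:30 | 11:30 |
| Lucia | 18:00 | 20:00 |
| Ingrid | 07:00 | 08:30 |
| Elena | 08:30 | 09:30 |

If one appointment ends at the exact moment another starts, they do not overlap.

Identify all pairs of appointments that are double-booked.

Jonas & Noor, Jonas & Sofia

Sorted by start: Ingrid, Elena, Sofia, Jonas, Noor, Lucia.
Elena starts exactly when Ingrid ends (back-to-back, no overlap) — done with Ingrid.
Sofia starts exactly when Elena ends (back-to-back, no overlap) — done with Elena.
Jonas starts before Sofia ends → Sofia and Jonas overlap.
Noor starts after Sofia ends — done with Sofia.
Noor starts before Jonas ends → Jonas and Noor overlap.
Lucia starts after Jonas ends.
Lucia starts after Noor ends.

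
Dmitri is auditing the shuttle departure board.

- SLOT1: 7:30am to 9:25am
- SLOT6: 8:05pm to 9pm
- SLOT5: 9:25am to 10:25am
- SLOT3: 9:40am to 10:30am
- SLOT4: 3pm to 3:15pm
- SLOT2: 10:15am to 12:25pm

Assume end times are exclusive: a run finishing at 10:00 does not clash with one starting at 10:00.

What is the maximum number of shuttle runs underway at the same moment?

Sort all start/end points and keep a running count:
7:30am start SLOT1 → 1
9:25am end SLOT1 → 0
9:25am start SLOT5 → 1
9:40am start SLOT3 → 2
10:15am start SLOT2 → 3
10:25am end SLOT5 → 2
10:30am end SLOT3 → 1
12:25pm end SLOT2 → 0
3pm start SLOT4 → 1
3:15pm end SLOT4 → 0
8:05pm start SLOT6 → 1
9pm end SLOT6 → 0
Peak is 3, at 10:15am (SLOT2, SLOT3, SLOT5).

3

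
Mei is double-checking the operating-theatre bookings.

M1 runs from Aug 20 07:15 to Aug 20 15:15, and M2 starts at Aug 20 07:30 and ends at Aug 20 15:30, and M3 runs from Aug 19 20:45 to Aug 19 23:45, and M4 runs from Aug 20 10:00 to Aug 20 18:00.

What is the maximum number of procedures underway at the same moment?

3

Sort all start/end points and keep a running count:
Aug 19 20:45 start M3 → 1
Aug 19 23:45 end M3 → 0
Aug 20 07:15 start M1 → 1
Aug 20 07:30 start M2 → 2
Aug 20 10:00 start M4 → 3
Aug 20 15:15 end M1 → 2
Aug 20 15:30 end M2 → 1
Aug 20 18:00 end M4 → 0
Peak is 3, at Aug 20 10:00 (M1, M2, M4).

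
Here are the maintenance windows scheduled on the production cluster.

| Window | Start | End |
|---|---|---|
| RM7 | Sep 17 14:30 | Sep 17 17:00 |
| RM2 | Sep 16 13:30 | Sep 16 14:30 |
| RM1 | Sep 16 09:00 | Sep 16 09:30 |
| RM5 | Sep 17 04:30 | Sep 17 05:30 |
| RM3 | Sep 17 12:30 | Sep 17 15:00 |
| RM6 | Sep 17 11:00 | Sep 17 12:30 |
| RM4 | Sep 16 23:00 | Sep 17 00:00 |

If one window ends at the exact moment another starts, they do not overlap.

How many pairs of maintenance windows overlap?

1

Check each pair: they overlap iff neither finishes before the other starts.
Sorted by start: RM1, RM2, RM4, RM5, RM6, RM3, RM7.
RM2 starts after RM1 ends; RM1 is clear from here.
RM4 starts after RM2 ends; RM2 is clear from here.
RM5 starts after RM4 ends; RM4 is clear from here.
RM6 starts after RM5 ends; RM5 is clear from here.
RM3 starts exactly when RM6 ends (back-to-back, no overlap); RM6 is clear from here.
RM7 starts before RM3 ends → RM3 and RM7 overlap.
Overlapping pairs: RM3 & RM7 — 1 in total.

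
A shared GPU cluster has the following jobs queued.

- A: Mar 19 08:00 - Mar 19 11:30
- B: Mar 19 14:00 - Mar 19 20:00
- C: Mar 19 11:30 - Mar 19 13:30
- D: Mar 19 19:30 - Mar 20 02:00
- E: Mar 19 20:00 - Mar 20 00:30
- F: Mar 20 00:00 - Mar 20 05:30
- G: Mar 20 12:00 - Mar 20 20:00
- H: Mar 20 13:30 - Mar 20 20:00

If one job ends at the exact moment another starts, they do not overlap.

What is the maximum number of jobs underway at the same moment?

Walk through starts and ends in time order (an end at T is processed before a start at T):
Mar 19 08:00 start A → 1
Mar 19 11:30 end A → 0
Mar 19 11:30 start C → 1
Mar 19 13:30 end C → 0
Mar 19 14:00 start B → 1
Mar 19 19:30 start D → 2
Mar 19 20:00 end B → 1
Mar 19 20:00 start E → 2
Mar 20 00:00 start F → 3
Mar 20 00:30 end E → 2
Mar 20 02:00 end D → 1
Mar 20 05:30 end F → 0
Mar 20 12:00 start G → 1
Mar 20 13:30 start H → 2
Mar 20 20:00 end G → 1
Mar 20 20:00 end H → 0
Peak is 3, at Mar 20 00:00 (D, E, F).

3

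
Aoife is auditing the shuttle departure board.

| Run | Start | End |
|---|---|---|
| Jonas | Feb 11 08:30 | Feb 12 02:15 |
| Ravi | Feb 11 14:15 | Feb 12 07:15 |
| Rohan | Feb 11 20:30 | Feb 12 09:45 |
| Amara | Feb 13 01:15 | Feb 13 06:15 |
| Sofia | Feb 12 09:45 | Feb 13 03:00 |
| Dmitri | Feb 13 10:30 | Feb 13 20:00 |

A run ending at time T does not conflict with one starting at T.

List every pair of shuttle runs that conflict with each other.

Amara & Sofia, Jonas & Ravi, Jonas & Rohan, Ravi & Rohan

Check each pair: they overlap iff neither finishes before the other starts.
Sorted by start: Jonas, Ravi, Rohan, Sofia, Amara, Dmitri.
Ravi starts before Jonas ends → Jonas and Ravi overlap.
Rohan starts before Jonas ends → Jonas and Rohan overlap.
Sofia starts after Jonas ends — done with Jonas.
Rohan starts before Ravi ends → Ravi and Rohan overlap.
Sofia starts after Ravi ends — done with Ravi.
Sofia starts exactly when Rohan ends (back-to-back, no overlap) — done with Rohan.
Amara starts before Sofia ends → Sofia and Amara overlap.
Dmitri starts after Sofia ends.
Dmitri starts after Amara ends.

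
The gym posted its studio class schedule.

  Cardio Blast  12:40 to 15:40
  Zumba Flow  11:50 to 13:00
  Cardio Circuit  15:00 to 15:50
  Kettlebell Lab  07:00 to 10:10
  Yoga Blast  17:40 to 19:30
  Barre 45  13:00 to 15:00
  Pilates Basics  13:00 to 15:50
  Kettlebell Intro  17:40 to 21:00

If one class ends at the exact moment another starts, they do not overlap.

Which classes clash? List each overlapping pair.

Sorted by start: Kettlebell Lab, Zumba Flow, Cardio Blast, Barre 45, Pilates Basics, Cardio Circuit, Kettlebell Intro, Yoga Blast.
Zumba Flow starts after Kettlebell Lab ends, so Kettlebell Lab has no further overlaps.
Cardio Blast starts before Zumba Flow ends → Zumba Flow and Cardio Blast overlap.
Barre 45 starts exactly when Zumba Flow ends (back-to-back, no overlap), so Zumba Flow has no further overlaps.
Barre 45 starts before Cardio Blast ends → Cardio Blast and Barre 45 overlap.
Pilates Basics starts before Cardio Blast ends → Cardio Blast and Pilates Basics overlap.
Cardio Circuit starts before Cardio Blast ends → Cardio Blast and Cardio Circuit overlap.
Kettlebell Intro starts after Cardio Blast ends, so Cardio Blast has no further overlaps.
Pilates Basics starts before Barre 45 ends → Barre 45 and Pilates Basics overlap.
Cardio Circuit starts exactly when Barre 45 ends (back-to-back, no overlap), so Barre 45 has no further overlaps.
Cardio Circuit starts before Pilates Basics ends → Pilates Basics and Cardio Circuit overlap.
Kettlebell Intro starts after Pilates Basics ends, so Pilates Basics has no further overlaps.
Kettlebell Intro starts after Cardio Circuit ends, so Cardio Circuit has no further overlaps.
Yoga Blast starts before Kettlebell Intro ends → Kettlebell Intro and Yoga Blast overlap.

Barre 45 & Cardio Blast, Barre 45 & Pilates Basics, Cardio Blast & Cardio Circuit, Cardio Blast & Pilates Basics, Cardio Blast & Zumba Flow, Cardio Circuit & Pilates Basics, Kettlebell Intro & Yoga Blast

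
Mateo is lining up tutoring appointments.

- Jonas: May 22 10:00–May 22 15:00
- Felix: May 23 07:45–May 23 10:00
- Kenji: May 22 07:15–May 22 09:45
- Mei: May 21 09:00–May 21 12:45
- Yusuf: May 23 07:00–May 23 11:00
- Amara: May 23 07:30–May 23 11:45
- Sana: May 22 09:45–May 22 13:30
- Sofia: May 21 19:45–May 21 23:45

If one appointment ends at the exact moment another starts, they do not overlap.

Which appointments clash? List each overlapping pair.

Amara & Felix, Amara & Yusuf, Felix & Yusuf, Jonas & Sana

Sorted by start: Mei, Sofia, Kenji, Sana, Jonas, Yusuf, Amara, Felix.
Sofia starts after Mei ends, so nothing later overlaps Mei either.
Kenji starts after Sofia ends, so nothing later overlaps Sofia either.
Sana starts exactly when Kenji ends (back-to-back, no overlap), so nothing later overlaps Kenji either.
Jonas starts before Sana ends → Sana and Jonas overlap.
Yusuf starts after Sana ends, so nothing later overlaps Sana either.
Yusuf starts after Jonas ends, so nothing later overlaps Jonas either.
Amara starts before Yusuf ends → Yusuf and Amara overlap.
Felix starts before Yusuf ends → Yusuf and Felix overlap.
Felix starts before Amara ends → Amara and Felix overlap.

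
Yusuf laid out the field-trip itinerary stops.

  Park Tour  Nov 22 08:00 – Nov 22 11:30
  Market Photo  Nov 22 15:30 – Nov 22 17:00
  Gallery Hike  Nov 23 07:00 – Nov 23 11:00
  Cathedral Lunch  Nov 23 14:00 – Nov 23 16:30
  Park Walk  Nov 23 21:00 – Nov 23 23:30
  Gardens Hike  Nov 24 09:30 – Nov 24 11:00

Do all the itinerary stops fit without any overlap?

Two intervals overlap when each starts before the other ends.
Sorted by start: Park Tour, Market Photo, Gallery Hike, Cathedral Lunch, Park Walk, Gardens Hike.
Market Photo starts after Park Tour ends; Park Tour is clear from here.
Gallery Hike starts after Market Photo ends; Market Photo is clear from here.
Cathedral Lunch starts after Gallery Hike ends; Gallery Hike is clear from here.
Park Walk starts after Cathedral Lunch ends; Cathedral Lunch is clear from here.
Gardens Hike starts after Park Walk ends.
Every pair is clear; the schedule has no overlaps.

Yes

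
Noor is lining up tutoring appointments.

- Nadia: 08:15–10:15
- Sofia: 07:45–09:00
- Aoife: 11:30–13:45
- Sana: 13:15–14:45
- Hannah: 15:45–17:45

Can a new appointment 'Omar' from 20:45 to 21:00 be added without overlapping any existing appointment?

Sofia: ends 09:00 at or before Omar starts 20:45 → clear.
Nadia: ends 10:15 at or before Omar starts 20:45 → clear.
Aoife: ends 13:45 at or before Omar starts 20:45 → clear.
Sana: ends 14:45 at or before Omar starts 20:45 → clear.
Hannah: ends 17:45 at or before Omar starts 20:45 → clear.

Yes — the slot is free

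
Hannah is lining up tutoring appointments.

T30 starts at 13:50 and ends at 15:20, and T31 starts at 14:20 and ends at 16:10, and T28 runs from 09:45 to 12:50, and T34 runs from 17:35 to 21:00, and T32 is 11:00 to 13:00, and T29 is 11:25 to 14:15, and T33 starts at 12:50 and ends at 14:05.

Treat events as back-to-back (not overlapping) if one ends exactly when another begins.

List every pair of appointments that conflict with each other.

Sorted by start: T28, T32, T29, T33, T30, T31, T34.
T32 starts before T28 ends → T28 and T32 overlap.
T29 starts before T28 ends → T28 and T29 overlap.
T33 starts exactly when T28 ends (back-to-back, no overlap) — done with T28.
T29 starts before T32 ends → T32 and T29 overlap.
T33 starts before T32 ends → T32 and T33 overlap.
T30 starts after T32 ends — done with T32.
T33 starts before T29 ends → T29 and T33 overlap.
T30 starts before T29 ends → T29 and T30 overlap.
T31 starts after T29 ends — done with T29.
T30 starts before T33 ends → T33 and T30 overlap.
T31 starts after T33 ends — done with T33.
T31 starts before T30 ends → T30 and T31 overlap.
T34 starts after T30 ends.
T34 starts after T31 ends.

T28 & T29, T28 & T32, T29 & T30, T29 & T32, T29 & T33, T30 & T31, T30 & T33, T32 & T33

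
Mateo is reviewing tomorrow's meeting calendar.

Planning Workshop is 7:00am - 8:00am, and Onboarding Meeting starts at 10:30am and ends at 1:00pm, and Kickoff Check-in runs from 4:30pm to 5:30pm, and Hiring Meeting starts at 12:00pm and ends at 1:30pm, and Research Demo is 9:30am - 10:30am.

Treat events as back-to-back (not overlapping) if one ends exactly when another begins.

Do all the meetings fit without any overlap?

No

Sorted by start: Planning Workshop, Research Demo, Onboarding Meeting, Hiring Meeting, Kickoff Check-in.
Research Demo starts after Planning Workshop ends — done with Planning Workshop.
Onboarding Meeting starts exactly when Research Demo ends (back-to-back, no overlap) — done with Research Demo.
Hiring Meeting starts before Onboarding Meeting ends → Onboarding Meeting and Hiring Meeting overlap.
That's a conflict, so the schedule is not conflict-free.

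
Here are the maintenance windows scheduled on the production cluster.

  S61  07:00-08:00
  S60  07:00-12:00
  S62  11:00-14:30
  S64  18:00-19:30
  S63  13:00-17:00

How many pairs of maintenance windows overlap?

Sorted by start: S60, S61, S62, S63, S64.
S61 starts before S60 ends → S60 and S61 overlap.
S62 starts before S60 ends → S60 and S62 overlap.
S63 starts after S60 ends, so nothing later overlaps S60 either.
S62 starts after S61 ends, so nothing later overlaps S61 either.
S63 starts before S62 ends → S62 and S63 overlap.
S64 starts after S62 ends.
S64 starts after S63 ends.
Overlapping pairs: S60 & S61, S60 & S62, S62 & S63 — 3 in total.

3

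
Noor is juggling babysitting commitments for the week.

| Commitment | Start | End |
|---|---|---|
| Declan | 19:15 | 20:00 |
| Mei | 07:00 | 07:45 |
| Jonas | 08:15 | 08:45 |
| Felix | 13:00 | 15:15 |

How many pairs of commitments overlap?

Check each pair: they overlap iff neither finishes before the other starts.
Sorted by start: Mei, Jonas, Felix, Declan.
Jonas starts after Mei ends; Mei is clear from here.
Felix starts after Jonas ends; Jonas is clear from here.
Declan starts after Felix ends.
No pair overlaps.

0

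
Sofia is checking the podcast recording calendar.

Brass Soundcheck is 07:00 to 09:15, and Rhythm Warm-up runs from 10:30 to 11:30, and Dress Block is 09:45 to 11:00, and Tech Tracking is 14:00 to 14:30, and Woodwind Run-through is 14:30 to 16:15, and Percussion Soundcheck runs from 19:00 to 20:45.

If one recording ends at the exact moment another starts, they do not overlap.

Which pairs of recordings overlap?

Dress Block & Rhythm Warm-up

Sorted by start: Brass Soundcheck, Dress Block, Rhythm Warm-up, Tech Tracking, Woodwind Run-through, Percussion Soundcheck.
Dress Block starts after Brass Soundcheck ends; Brass Soundcheck is clear from here.
Rhythm Warm-up starts before Dress Block ends → Dress Block and Rhythm Warm-up overlap.
Tech Tracking starts after Dress Block ends; Dress Block is clear from here.
Tech Tracking starts after Rhythm Warm-up ends; Rhythm Warm-up is clear from here.
Woodwind Run-through starts exactly when Tech Tracking ends (back-to-back, no overlap); Tech Tracking is clear from here.
Percussion Soundcheck starts after Woodwind Run-through ends.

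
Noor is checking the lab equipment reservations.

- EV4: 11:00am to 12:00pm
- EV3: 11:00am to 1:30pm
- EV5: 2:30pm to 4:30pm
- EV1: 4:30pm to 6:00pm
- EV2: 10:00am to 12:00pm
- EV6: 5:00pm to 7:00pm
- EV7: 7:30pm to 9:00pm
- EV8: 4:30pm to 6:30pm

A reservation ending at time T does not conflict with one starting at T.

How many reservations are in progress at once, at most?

Sweep the timeline, counting +1 at each start and −1 at each end (ends before starts at a tie):
10:00am start EV2 → 1
11:00am start EV3 → 2
11:00am start EV4 → 3
12:00pm end EV2 → 2
12:00pm end EV4 → 1
1:30pm end EV3 → 0
2:30pm start EV5 → 1
4:30pm end EV5 → 0
4:30pm start EV1 → 1
4:30pm start EV8 → 2
5:00pm start EV6 → 3
6:00pm end EV1 → 2
6:30pm end EV8 → 1
7:00pm end EV6 → 0
7:30pm start EV7 → 1
9:00pm end EV7 → 0
Peak is 3, at 11:00am (EV2, EV3, EV4).

3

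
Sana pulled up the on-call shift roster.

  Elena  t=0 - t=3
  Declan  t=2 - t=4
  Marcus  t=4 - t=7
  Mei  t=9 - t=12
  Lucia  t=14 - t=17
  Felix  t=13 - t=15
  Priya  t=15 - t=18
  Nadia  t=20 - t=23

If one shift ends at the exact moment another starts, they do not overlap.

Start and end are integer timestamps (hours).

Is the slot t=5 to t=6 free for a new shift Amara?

No — it overlaps Marcus

Elena: ends t=3 at or before Amara starts t=5 → clear.
Declan: ends t=4 at or before Amara starts t=5 → clear.
Marcus: starts t=4 before Amara ends t=6, and ends t=7 after Amara starts t=5 → overlap.
Mei: starts t=9 at or after Amara ends t=6 → clear.
Felix: starts t=13 at or after Amara ends t=6 → clear.
Lucia: starts t=14 at or after Amara ends t=6 → clear.
Priya: starts t=15 at or after Amara ends t=6 → clear.
Nadia: starts t=20 at or after Amara ends t=6 → clear.
Amara overlaps Marcus.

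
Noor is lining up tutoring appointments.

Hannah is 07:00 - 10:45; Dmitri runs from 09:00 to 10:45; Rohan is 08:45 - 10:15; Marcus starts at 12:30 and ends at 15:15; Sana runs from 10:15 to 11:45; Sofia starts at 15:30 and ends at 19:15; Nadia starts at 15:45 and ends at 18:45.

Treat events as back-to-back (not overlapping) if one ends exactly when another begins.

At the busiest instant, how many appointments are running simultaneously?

Walk through starts and ends in time order (an end at T is processed before a start at T):
07:00 start Hannah → 1
08:45 start Rohan → 2
09:00 start Dmitri → 3
10:15 end Rohan → 2
10:15 start Sana → 3
10:45 end Dmitri → 2
10:45 end Hannah → 1
11:45 end Sana → 0
12:30 start Marcus → 1
15:15 end Marcus → 0
15:30 start Sofia → 1
15:45 start Nadia → 2
18:45 end Nadia → 1
19:15 end Sofia → 0
Peak is 3, at 09:00 (Dmitri, Hannah, Rohan).

3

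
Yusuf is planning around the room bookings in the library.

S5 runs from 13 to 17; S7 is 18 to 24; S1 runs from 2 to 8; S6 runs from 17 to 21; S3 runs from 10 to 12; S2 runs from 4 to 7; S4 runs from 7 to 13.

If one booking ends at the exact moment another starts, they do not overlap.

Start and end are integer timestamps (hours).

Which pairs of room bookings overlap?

Sorted by start: S1, S2, S4, S3, S5, S6, S7.
S2 starts before S1 ends → S1 and S2 overlap.
S4 starts before S1 ends → S1 and S4 overlap.
S3 starts after S1 ends, so nothing later overlaps S1 either.
S4 starts exactly when S2 ends (back-to-back, no overlap), so nothing later overlaps S2 either.
S3 starts before S4 ends → S4 and S3 overlap.
S5 starts exactly when S4 ends (back-to-back, no overlap), so nothing later overlaps S4 either.
S5 starts after S3 ends, so nothing later overlaps S3 either.
S6 starts exactly when S5 ends (back-to-back, no overlap), so nothing later overlaps S5 either.
S7 starts before S6 ends → S6 and S7 overlap.

S1 & S2, S1 & S4, S3 & S4, S6 & S7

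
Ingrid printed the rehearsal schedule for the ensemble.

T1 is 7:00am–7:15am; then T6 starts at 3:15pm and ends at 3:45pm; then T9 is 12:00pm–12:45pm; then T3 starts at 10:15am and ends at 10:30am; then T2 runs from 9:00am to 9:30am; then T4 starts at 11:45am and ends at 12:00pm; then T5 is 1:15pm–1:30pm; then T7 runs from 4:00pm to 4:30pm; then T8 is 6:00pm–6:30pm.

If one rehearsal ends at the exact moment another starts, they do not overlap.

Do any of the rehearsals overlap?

Sorted by start: T1, T2, T3, T4, T9, T5, T6, T7, T8.
T2 starts after T1 ends; T1 is clear from here.
T3 starts after T2 ends; T2 is clear from here.
T4 starts after T3 ends; T3 is clear from here.
T9 starts exactly when T4 ends (back-to-back, no overlap); T4 is clear from here.
T5 starts after T9 ends; T9 is clear from here.
T6 starts after T5 ends; T5 is clear from here.
T7 starts after T6 ends; T6 is clear from here.
T8 starts after T7 ends.
Every pair is clear; the schedule has no overlaps.

No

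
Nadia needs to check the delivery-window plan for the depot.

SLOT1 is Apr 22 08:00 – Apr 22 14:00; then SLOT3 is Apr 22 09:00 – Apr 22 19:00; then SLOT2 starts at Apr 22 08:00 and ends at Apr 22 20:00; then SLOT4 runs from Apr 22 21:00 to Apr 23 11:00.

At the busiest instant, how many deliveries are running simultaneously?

Sort all start/end points and keep a running count:
Apr 22 08:00 start SLOT1 → 1
Apr 22 08:00 start SLOT2 → 2
Apr 22 09:00 start SLOT3 → 3
Apr 22 14:00 end SLOT1 → 2
Apr 22 19:00 end SLOT3 → 1
Apr 22 20:00 end SLOT2 → 0
Apr 22 21:00 start SLOT4 → 1
Apr 23 11:00 end SLOT4 → 0
Peak is 3, at Apr 22 09:00 (SLOT1, SLOT2, SLOT3).

3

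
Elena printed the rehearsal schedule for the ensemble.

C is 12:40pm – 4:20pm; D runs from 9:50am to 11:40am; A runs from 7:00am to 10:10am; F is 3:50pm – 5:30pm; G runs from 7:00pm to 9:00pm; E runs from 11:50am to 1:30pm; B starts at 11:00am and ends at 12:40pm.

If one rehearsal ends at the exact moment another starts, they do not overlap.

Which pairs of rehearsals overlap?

Sorted by start: A, D, B, E, C, F, G.
D starts before A ends → A and D overlap.
B starts after A ends; A is clear from here.
B starts before D ends → D and B overlap.
E starts after D ends; D is clear from here.
E starts before B ends → B and E overlap.
C starts exactly when B ends (back-to-back, no overlap); B is clear from here.
C starts before E ends → E and C overlap.
F starts after E ends; E is clear from here.
F starts before C ends → C and F overlap.
G starts after C ends.
G starts after F ends.

A & D, B & D, B & E, C & E, C & F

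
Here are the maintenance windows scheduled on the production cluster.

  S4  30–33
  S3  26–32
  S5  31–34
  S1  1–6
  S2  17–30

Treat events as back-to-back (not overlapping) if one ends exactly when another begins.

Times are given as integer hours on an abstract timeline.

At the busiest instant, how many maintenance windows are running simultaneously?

Walk through starts and ends in time order (an end at T is processed before a start at T):
1 start S1 → 1
6 end S1 → 0
17 start S2 → 1
26 start S3 → 2
30 end S2 → 1
30 start S4 → 2
31 start S5 → 3
32 end S3 → 2
33 end S4 → 1
34 end S5 → 0
Peak is 3, at 31 (S3, S4, S5).

3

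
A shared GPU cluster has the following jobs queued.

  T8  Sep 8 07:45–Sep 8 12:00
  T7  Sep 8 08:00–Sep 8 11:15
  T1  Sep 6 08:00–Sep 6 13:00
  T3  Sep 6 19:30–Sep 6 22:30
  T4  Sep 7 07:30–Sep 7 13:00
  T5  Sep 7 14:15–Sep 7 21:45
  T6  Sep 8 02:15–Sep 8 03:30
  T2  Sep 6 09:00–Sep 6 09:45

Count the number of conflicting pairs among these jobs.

2

Sorted by start: T1, T2, T3, T4, T5, T6, T8, T7.
T2 starts before T1 ends → T1 and T2 overlap.
T3 starts after T1 ends — done with T1.
T3 starts after T2 ends — done with T2.
T4 starts after T3 ends — done with T3.
T5 starts after T4 ends — done with T4.
T6 starts after T5 ends — done with T5.
T8 starts after T6 ends — done with T6.
T7 starts before T8 ends → T8 and T7 overlap.
Overlapping pairs: T1 & T2, T7 & T8 — 2 in total.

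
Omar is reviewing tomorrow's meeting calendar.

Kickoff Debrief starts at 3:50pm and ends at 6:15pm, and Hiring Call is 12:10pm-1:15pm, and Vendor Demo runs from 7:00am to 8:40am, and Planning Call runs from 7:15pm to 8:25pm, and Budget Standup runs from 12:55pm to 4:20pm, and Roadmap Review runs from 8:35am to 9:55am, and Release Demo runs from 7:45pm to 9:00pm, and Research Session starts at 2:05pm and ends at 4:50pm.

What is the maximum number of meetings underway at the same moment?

Sort all start/end points and keep a running count:
7:00am start Vendor Demo → 1
8:35am start Roadmap Review → 2
8:40am end Vendor Demo → 1
9:55am end Roadmap Review → 0
12:10pm start Hiring Call → 1
12:55pm start Budget Standup → 2
1:15pm end Hiring Call → 1
2:05pm start Research Session → 2
3:50pm start Kickoff Debrief → 3
4:20pm end Budget Standup → 2
4:50pm end Research Session → 1
6:15pm end Kickoff Debrief → 0
7:15pm start Planning Call → 1
7:45pm start Release Demo → 2
8:25pm end Planning Call → 1
9:00pm end Release Demo → 0
Peak is 3, at 3:50pm (Budget Standup, Kickoff Debrief, Research Session).

3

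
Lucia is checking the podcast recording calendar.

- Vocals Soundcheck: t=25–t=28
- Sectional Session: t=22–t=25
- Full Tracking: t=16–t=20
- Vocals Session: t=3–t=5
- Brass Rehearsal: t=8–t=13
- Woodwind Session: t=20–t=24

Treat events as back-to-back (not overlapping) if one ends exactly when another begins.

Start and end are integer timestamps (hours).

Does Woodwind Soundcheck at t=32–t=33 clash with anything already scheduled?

No — it doesn't clash with anything

Vocals Session: ends t=5 at or before Woodwind Soundcheck starts t=32 → clear.
Brass Rehearsal: ends t=13 at or before Woodwind Soundcheck starts t=32 → clear.
Full Tracking: ends t=20 at or before Woodwind Soundcheck starts t=32 → clear.
Woodwind Session: ends t=24 at or before Woodwind Soundcheck starts t=32 → clear.
Sectional Session: ends t=25 at or before Woodwind Soundcheck starts t=32 → clear.
Vocals Soundcheck: ends t=28 at or before Woodwind Soundcheck starts t=32 → clear.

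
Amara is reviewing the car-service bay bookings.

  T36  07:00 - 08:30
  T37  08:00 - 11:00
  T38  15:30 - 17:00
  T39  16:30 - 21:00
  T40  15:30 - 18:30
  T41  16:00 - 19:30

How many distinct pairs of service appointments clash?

7

Sorted by start: T36, T37, T38, T40, T41, T39.
T37 starts before T36 ends → T36 and T37 overlap.
T38 starts after T36 ends, so nothing later overlaps T36 either.
T38 starts after T37 ends, so nothing later overlaps T37 either.
T40 starts before T38 ends → T38 and T40 overlap.
T41 starts before T38 ends → T38 and T41 overlap.
T39 starts before T38 ends → T38 and T39 overlap.
T41 starts before T40 ends → T40 and T41 overlap.
T39 starts before T40 ends → T40 and T39 overlap.
T39 starts before T41 ends → T41 and T39 overlap.
Overlapping pairs: T36 & T37, T38 & T39, T38 & T40, T38 & T41, T39 & T40, T39 & T41, T40 & T41 — 7 in total.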